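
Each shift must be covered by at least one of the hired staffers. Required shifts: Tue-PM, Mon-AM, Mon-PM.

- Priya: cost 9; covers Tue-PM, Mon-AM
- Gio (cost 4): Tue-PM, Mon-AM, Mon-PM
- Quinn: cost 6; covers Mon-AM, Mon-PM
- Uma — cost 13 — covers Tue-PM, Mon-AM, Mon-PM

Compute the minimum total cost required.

4

Gio alone covers Tue-PM, Mon-AM, Mon-PM — every shift.
Total cost: 4.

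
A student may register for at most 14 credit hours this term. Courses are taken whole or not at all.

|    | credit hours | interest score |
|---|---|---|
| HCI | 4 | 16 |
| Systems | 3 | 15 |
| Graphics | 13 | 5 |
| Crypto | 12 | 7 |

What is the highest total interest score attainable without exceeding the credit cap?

Allowing fractional choices, the relaxed optimum would be about 35.1, but courses are indivisible.
HCI: credit hours 4 ≤ 14, interest score 16.
HCI + Systems: credit hours 4 + 3 = 7 ≤ 14, interest score 16 + 15 = 31.
Best is HCI and Systems with total interest score 31.

31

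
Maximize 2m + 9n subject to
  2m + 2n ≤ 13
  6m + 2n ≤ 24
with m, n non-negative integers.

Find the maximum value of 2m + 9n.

Relaxing integrality, the LP optimum is 58.50 at (m,n) = (0, 6.5), which is not an integer point.
(m,n)=(0,6): 2·0+2·6=12≤13, 6·0+2·6=12≤24, objective 54.
(m,n)=(1,5): 2·1+2·5=12≤13, 6·1+2·5=16≤24, objective 47.
(m,n)=(0,5): 2·0+2·5=10≤13, 6·0+2·5=10≤24, objective 45.
The best lattice point is (0,6), giving 54.

54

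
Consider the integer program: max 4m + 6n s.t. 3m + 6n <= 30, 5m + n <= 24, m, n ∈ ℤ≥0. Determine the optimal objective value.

34

(m,n)=(4,3): 3·4+6·3=30≤30, 5·4+1·3=23≤24, objective 34.
(m,n)=(3,3): 3·3+6·3=27≤30, 5·3+1·3=18≤24, objective 30.
(m,n)=(4,2): 3·4+6·2=24≤30, 5·4+1·2=22≤24, objective 28.
Maximum is 34 at (m,n)=(4,3).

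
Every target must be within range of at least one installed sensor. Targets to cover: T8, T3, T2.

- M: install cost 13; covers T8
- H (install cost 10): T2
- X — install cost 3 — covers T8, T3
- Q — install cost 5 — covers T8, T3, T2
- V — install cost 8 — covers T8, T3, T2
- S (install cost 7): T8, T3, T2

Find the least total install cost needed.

5

The greedy cost-per-new-target heuristic would pick X and Q for 8, but a cheaper cover exists.
Q alone covers T8, T3, T2 — every target.
Total install cost: 5.
No cover costs less than 5.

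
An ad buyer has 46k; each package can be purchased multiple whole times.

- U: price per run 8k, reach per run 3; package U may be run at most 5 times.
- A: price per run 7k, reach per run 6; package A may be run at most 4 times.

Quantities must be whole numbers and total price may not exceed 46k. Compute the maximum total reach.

Take 2×U and 4×A: price 44 ≤ 46, reach 2·3 + 4·6 = 30.
A has the best ratio (6/7) and is taken to its limit of 4; remaining capacity is filled optimally with the others.

30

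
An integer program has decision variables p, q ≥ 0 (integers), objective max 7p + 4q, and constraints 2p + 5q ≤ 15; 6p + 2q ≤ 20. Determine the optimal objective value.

(p,q)=(3,1): 2·3+5·1=11≤15, 6·3+2·1=20≤20, objective 25.
(p,q)=(2,2): 2·2+5·2=14≤15, 6·2+2·2=16≤20, objective 22.
(p,q)=(3,0): 2·3+5·0=6≤15, 6·3+2·0=18≤20, objective 21.
(p,q)=(2,1): 2·2+5·1=9≤15, 6·2+2·1=14≤20, objective 18.
Maximum is 25 at (p,q)=(3,1).

25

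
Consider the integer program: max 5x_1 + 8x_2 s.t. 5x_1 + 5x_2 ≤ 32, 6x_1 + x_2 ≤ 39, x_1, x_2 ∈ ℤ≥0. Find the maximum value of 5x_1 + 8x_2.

Relaxing integrality, the LP optimum is 51.20 at (x_1,x_2) = (0, 6.4), which is not an integer point.
(x_1,x_2)=(0,6) is feasible, giving 48.
(x_1,x_2)=(1,5) is feasible, giving 45.
Maximum is 48 at (x_1,x_2)=(0,6).

48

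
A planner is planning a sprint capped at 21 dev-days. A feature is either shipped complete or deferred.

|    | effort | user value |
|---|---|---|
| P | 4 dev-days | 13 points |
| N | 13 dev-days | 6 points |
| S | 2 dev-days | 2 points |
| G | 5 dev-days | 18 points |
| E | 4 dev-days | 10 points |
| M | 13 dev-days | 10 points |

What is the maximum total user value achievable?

43

P + G + E: effort 4 + 5 + 4 = 13 ≤ 21, user value 13 + 18 + 10 = 41.
P + S + G + E: effort 4 + 2 + 5 + 4 = 15 ≤ 21, user value 13 + 2 + 18 + 10 = 43.
Best is P, S, G, and E with total user value 43.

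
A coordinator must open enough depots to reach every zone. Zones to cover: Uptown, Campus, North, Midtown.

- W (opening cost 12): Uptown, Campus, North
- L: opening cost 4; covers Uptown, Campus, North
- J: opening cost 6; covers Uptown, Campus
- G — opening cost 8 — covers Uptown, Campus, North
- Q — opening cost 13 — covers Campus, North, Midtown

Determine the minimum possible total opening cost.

This is an integer covering problem.
Choose L and Q: together they cover Uptown, Campus, North, Midtown — every zone.
Total opening cost: 4 + 13 = 17.
No cover costs less than 17.

17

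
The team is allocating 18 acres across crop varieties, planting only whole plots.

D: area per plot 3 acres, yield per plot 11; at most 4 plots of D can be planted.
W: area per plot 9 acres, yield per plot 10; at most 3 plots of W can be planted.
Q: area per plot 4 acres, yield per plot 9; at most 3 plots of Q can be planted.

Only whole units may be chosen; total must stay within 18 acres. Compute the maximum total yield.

This is a bounded integer knapsack.
3×D and 2×Q: area 17 ≤ 18, yield 3·11 + 2·9 = 51.
4×D and 1×Q: area 16 ≤ 18, yield 4·11 + 1·9 = 53.
Best is 53.

53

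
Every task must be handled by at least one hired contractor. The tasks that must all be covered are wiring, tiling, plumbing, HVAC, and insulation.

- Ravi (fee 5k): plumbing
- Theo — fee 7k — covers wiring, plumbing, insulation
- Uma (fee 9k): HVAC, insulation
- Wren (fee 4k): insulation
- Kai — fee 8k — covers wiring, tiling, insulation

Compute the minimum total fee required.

This is an integer covering problem.
Choose Ravi, Uma, and Kai: together they cover wiring, tiling, plumbing, HVAC, insulation — every task.
Total fee: 5 + 9 + 8 = 22.

22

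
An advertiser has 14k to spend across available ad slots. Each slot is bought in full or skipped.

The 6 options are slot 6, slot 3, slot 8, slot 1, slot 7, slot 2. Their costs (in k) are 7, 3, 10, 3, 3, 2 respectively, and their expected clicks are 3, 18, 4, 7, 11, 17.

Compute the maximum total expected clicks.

Allowing fractional choices, the relaxed optimum would be about 54.3, but ad slots are indivisible.
slot 3 + slot 1 + slot 7 + slot 2: cost 3 + 3 + 3 + 2 = 11 ≤ 14, expected clicks 18 + 7 + 11 + 17 = 53.
slot 3 + slot 1 + slot 2: cost 3 + 3 + 2 = 8 ≤ 14, expected clicks 18 + 7 + 17 = 42.
slot 3 + slot 7 + slot 2: cost 3 + 3 + 2 = 8 ≤ 14, expected clicks 18 + 11 + 17 = 46.
Best is slot 3, slot 1, slot 7, and slot 2 with total expected clicks 53.

53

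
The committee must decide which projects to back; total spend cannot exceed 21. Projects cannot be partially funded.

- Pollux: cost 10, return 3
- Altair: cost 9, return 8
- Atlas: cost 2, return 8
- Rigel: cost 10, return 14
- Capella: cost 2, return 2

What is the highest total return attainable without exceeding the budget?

30

Take Altair, Atlas, and Rigel: cost 9 + 2 + 10 = 21 ≤ 21, return 8 + 8 + 14 = 30.
No other feasible combination does better.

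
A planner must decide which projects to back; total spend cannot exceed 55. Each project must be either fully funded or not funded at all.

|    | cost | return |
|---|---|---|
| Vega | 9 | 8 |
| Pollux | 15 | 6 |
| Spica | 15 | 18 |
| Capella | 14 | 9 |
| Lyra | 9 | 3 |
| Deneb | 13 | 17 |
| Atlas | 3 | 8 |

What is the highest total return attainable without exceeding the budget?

Allowing fractional choices, the relaxed optimum would be about 60.4, but projects are indivisible.
Vega + Spica + Capella + Deneb + Atlas: cost 9 + 15 + 14 + 13 + 3 = 54 ≤ 55, return 8 + 18 + 9 + 17 + 8 = 60.
Vega + Pollux + Spica + Deneb + Atlas: cost 9 + 15 + 15 + 13 + 3 = 55 ≤ 55, return 8 + 6 + 18 + 17 + 8 = 57.
Best is Vega, Spica, Capella, Deneb, and Atlas with total return 60.

60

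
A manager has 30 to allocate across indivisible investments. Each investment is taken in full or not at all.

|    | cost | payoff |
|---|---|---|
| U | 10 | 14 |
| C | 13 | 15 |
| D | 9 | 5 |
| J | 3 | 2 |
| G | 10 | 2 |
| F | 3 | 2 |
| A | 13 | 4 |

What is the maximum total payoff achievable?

33

Allowing fractional choices, the relaxed optimum would be about 33.6, but investments are indivisible.
U + C + J: cost 10 + 13 + 3 = 26 ≤ 30, payoff 14 + 15 + 2 = 31.
U + C + J + F: cost 10 + 13 + 3 + 3 = 29 ≤ 30, payoff 14 + 15 + 2 + 2 = 33.
U + C + F: cost 10 + 13 + 3 = 26 ≤ 30, payoff 14 + 15 + 2 = 31.
Best is U, C, J, and F with total payoff 33.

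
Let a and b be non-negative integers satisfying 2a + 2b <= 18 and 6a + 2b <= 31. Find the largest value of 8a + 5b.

(a,b)=(3,6) is feasible, giving 54.
(a,b)=(2,7) is feasible, giving 51.
(a,b)=(3,5) is feasible, giving 49.
The best lattice point is (3,6), giving 54.

54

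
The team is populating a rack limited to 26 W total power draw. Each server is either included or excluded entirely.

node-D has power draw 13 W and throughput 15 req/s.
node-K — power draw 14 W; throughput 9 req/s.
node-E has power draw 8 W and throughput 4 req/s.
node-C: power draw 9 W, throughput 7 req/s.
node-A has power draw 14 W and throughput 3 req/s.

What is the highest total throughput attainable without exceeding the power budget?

22

Allowing fractional choices, the relaxed optimum would be about 24.6, but servers are indivisible.
node-D + node-C: power draw 13 + 9 = 22 ≤ 26, throughput 15 + 7 = 22.
node-D + node-E: power draw 13 + 8 = 21 ≤ 26, throughput 15 + 4 = 19.
node-K + node-C: power draw 14 + 9 = 23 ≤ 26, throughput 9 + 7 = 16.
Best is node-D and node-C with total throughput 22.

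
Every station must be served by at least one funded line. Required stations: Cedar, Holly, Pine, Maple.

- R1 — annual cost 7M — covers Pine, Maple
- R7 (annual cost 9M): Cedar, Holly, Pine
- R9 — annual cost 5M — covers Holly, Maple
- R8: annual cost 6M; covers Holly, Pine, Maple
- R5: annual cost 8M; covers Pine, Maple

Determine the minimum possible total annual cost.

14

The greedy cost-per-new-station heuristic would pick R8 and R7 for 15, but a cheaper cover exists.
Choose R7 and R9: together they cover Cedar, Holly, Pine, Maple — every station.
Total annual cost: 9 + 5 = 14.
No cover costs less than 14.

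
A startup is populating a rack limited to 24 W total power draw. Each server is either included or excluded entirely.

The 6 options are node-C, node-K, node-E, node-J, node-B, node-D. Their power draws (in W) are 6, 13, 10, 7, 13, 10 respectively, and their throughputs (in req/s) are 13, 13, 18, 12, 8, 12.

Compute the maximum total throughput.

This is an integer program with binary decision variables.
Take node-C, node-E, and node-J: power draw 6 + 10 + 7 = 23 ≤ 24, throughput 13 + 18 + 12 = 43.
No other feasible combination does better.

43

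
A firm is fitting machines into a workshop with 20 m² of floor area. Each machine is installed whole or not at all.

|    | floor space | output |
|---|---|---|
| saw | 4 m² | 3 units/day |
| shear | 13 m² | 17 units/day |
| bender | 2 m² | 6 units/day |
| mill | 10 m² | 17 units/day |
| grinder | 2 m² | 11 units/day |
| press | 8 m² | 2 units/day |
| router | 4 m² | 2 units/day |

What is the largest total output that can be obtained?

Take saw, bender, mill, and grinder: floor space 4 + 2 + 10 + 2 = 18 ≤ 20, output 3 + 6 + 17 + 11 = 37.
No other feasible combination does better.

37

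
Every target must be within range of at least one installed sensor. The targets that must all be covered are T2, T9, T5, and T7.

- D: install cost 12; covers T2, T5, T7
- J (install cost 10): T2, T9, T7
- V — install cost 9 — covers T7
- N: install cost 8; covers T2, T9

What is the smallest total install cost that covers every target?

20

The greedy cost-per-new-target heuristic would pick J and D for 22, but a cheaper cover exists.
Choose D and N: together they cover T2, T9, T5, T7 — every target.
Total install cost: 12 + 8 = 20.
No cover costs less than 20.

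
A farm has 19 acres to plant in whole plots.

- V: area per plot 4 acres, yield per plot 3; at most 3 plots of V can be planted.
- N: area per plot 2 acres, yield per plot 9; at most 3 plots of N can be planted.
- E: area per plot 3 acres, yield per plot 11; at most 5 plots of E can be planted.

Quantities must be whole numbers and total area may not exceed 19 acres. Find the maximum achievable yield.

73

N has the best ratio (9/2); taking only N gives at most 3×9 = 27 (stopped by the supply cap of 3).
Mixing does better — 2×N and 5×E: area 19 ≤ 19, yield 2·9 + 5·11 = 73.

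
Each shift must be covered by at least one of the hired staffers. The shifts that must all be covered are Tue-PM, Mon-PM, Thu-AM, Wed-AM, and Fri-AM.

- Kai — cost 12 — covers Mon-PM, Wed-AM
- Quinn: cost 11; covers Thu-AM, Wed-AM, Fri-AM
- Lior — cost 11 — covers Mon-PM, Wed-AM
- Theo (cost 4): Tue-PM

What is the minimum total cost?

Choose Quinn, Lior, and Theo: together they cover Tue-PM, Mon-PM, Thu-AM, Wed-AM, Fri-AM — every shift.
Total cost: 11 + 11 + 4 = 26.
No cover costs less than 26.

26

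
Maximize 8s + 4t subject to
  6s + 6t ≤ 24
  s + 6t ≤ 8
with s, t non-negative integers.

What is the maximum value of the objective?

32

(s,t)=(4,0): 6·4+6·0=24≤24, 1·4+6·0=4≤8, objective 32.
(s,t)=(3,0): 6·3+6·0=18≤24, 1·3+6·0=3≤8, objective 24.
Maximum is 32 at (s,t)=(4,0).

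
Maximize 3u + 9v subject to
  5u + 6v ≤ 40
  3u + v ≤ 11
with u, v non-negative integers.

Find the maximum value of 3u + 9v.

54

The continuous relaxation peaks at (0, 6.67) with value 60.00; rounding to a feasible lattice point costs some objective.
(u,v)=(0,6): 5·0+6·6=36≤40, 3·0+1·6=6≤11, objective 54.
(u,v)=(1,5): 5·1+6·5=35≤40, 3·1+1·5=8≤11, objective 48.
(u,v)=(0,5): 5·0+6·5=30≤40, 3·0+1·5=5≤11, objective 45.
No feasible integer point exceeds 54.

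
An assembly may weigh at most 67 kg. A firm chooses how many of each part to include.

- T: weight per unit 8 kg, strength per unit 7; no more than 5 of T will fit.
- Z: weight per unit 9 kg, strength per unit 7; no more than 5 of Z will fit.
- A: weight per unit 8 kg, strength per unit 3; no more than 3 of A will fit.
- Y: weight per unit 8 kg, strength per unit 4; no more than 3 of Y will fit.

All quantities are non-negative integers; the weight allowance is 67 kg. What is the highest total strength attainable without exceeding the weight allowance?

This is a bounded integer knapsack.
Take 5×T and 3×Z: weight 67 ≤ 67, strength 5·7 + 3·7 = 56.
T has the best ratio (7/8) and is taken to its limit of 5; remaining capacity is filled optimally with the others.

56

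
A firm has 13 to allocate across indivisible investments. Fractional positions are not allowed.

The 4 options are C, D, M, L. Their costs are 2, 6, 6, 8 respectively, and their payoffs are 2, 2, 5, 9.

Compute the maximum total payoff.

11

Take C and L: cost 2 + 8 = 10 ≤ 13, payoff 2 + 9 = 11.
No other feasible combination does better.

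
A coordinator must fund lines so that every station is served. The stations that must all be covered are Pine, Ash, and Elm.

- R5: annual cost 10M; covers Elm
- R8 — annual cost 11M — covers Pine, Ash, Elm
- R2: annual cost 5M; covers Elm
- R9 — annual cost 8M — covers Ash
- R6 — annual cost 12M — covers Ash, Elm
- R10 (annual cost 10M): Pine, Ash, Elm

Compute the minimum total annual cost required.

This is a weighted set-cover instance.
R10 alone covers Pine, Ash, Elm — every station.
Total annual cost: 10.
No cover costs less than 10.

10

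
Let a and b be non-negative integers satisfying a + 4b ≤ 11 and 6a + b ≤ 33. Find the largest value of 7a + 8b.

43

(a,b)=(5,1): 1·5+4·1=9≤11, 6·5+1·1=31≤33, objective 43.
(a,b)=(4,1): 1·4+4·1=8≤11, 6·4+1·1=25≤33, objective 36.
(a,b)=(5,0): 1·5+4·0=5≤11, 6·5+1·0=30≤33, objective 35.
(a,b)=(4,0): 1·4+4·0=4≤11, 6·4+1·0=24≤33, objective 28.
The best lattice point is (5,1), giving 43.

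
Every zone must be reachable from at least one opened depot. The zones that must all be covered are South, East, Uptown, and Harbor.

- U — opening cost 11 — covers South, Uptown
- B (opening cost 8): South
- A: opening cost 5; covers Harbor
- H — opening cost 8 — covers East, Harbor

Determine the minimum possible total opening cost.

Choose U and H: together they cover South, East, Uptown, Harbor — every zone.
Total opening cost: 11 + 8 = 19.

19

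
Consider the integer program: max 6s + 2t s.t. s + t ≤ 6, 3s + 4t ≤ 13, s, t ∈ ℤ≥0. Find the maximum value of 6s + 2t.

24

(s,t)=(4,0): 1·4+1·0=4≤6, 3·4+4·0=12≤13, objective 24.
(s,t)=(3,1): 1·3+1·1=4≤6, 3·3+4·1=13≤13, objective 20.
(s,t)=(3,0): 1·3+1·0=3≤6, 3·3+4·0=9≤13, objective 18.
Maximum is 24 at (s,t)=(4,0).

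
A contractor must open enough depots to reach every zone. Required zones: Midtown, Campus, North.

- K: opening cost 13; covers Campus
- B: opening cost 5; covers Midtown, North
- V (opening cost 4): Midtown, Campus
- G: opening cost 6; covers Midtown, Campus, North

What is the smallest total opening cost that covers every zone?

6

The greedy cost-per-new-zone heuristic would pick V and B for 9, but a cheaper cover exists.
G alone covers Midtown, Campus, North — every zone.
Total opening cost: 6.
No cover costs less than 6.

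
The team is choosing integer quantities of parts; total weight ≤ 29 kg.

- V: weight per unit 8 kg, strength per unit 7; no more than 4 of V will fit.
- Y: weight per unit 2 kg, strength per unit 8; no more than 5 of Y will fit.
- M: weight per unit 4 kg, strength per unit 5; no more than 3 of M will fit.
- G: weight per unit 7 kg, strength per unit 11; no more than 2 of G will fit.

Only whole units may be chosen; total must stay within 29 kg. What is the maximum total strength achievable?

Take 5×Y, 1×M, and 2×G: weight 28 ≤ 29, strength 5·8 + 1·5 + 2·11 = 67.
Y has the best ratio (8/2) and is taken to its limit of 5; remaining capacity is filled optimally with the others.

67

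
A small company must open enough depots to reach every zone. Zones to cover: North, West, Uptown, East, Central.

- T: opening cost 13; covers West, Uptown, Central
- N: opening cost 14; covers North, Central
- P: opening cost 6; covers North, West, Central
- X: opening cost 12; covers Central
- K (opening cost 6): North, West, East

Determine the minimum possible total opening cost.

The greedy cost-per-new-zone heuristic would pick P, K, and T for 25, but a cheaper cover exists.
Choose T and K: together they cover North, West, Uptown, East, Central — every zone.
Total opening cost: 13 + 6 = 19.
No cover costs less than 19.

19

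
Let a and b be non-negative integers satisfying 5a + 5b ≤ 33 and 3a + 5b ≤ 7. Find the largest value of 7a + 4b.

Relaxing integrality, the LP optimum is 16.33 at (a,b) = (2.33, 0), which is not an integer point.
(a,b)=(2,0): 5·2+5·0=10≤33, 3·2+5·0=6≤7, objective 14.
(a,b)=(1,0): 5·1+5·0=5≤33, 3·1+5·0=3≤7, objective 7.
Maximum is 14 at (a,b)=(2,0).

14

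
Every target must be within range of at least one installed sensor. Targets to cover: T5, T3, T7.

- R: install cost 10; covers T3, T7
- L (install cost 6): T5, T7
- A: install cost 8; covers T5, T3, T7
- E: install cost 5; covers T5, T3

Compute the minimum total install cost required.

8

The greedy cost-per-new-target heuristic would pick E and L for 11, but a cheaper cover exists.
A alone covers T5, T3, T7 — every target.
Total install cost: 8.
No cover costs less than 8.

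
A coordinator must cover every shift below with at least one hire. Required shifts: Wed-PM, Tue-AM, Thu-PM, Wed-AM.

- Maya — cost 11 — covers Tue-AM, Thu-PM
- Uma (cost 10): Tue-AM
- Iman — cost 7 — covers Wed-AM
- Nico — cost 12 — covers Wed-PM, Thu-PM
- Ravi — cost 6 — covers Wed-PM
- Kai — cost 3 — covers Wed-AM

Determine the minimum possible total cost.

This is a weighted set-cover instance.
Choose Maya, Ravi, and Kai: together they cover Wed-PM, Tue-AM, Thu-PM, Wed-AM — every shift.
Total cost: 11 + 6 + 3 = 20.
No cover costs less than 20.

20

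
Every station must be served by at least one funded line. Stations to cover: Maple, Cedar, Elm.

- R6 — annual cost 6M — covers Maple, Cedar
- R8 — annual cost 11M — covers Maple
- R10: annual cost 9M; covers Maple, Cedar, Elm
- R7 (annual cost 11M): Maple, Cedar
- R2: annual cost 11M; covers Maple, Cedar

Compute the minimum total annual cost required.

9

This is a weighted set-cover instance.
R10 alone covers Maple, Cedar, Elm — every station.
Total annual cost: 9.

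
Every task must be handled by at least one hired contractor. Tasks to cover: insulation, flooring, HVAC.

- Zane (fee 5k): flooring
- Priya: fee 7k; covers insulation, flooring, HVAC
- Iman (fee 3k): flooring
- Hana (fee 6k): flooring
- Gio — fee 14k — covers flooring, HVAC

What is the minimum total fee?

Priya alone covers insulation, flooring, HVAC — every task.
Total fee: 7.
No cover costs less than 7.

7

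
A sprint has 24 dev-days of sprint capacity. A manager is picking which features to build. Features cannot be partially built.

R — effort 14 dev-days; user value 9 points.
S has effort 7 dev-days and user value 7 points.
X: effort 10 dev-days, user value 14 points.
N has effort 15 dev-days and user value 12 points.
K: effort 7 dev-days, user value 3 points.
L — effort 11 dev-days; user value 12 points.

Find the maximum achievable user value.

26

Allowing fractional choices, the relaxed optimum would be about 29.0, but features are indivisible.
R + X: effort 14 + 10 = 24 ≤ 24, user value 9 + 14 = 23.
X + L: effort 10 + 11 = 21 ≤ 24, user value 14 + 12 = 26.
S + X + K: effort 7 + 10 + 7 = 24 ≤ 24, user value 7 + 14 + 3 = 24.
Best is X and L with total user value 26.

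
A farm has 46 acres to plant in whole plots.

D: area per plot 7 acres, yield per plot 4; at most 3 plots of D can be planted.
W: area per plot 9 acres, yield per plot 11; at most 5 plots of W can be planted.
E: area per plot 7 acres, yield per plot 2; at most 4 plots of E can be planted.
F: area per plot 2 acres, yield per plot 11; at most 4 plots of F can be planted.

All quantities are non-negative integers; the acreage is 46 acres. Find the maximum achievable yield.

88

This is a bounded integer knapsack.
1×D, 3×W, and 4×F: area 42 ≤ 46, yield 1·4 + 3·11 + 4·11 = 81.
4×W and 4×F: area 44 ≤ 46, yield 4·11 + 4·11 = 88.
Best is 88.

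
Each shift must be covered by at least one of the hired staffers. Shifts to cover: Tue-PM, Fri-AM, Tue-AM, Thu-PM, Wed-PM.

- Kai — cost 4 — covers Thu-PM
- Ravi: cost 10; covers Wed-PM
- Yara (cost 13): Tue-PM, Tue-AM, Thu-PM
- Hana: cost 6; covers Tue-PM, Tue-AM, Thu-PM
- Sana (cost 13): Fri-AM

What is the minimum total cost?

Choose Ravi, Hana, and Sana: together they cover Tue-PM, Fri-AM, Tue-AM, Thu-PM, Wed-PM — every shift.
Total cost: 10 + 6 + 13 = 29.
No cover costs less than 29.

29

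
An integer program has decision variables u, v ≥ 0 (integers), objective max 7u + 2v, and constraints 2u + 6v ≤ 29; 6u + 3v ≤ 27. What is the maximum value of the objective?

The continuous relaxation peaks at (4.5, 0) with value 31.50; rounding to a feasible lattice point costs some objective.
(u,v)=(4,1) is feasible, giving 30.
(u,v)=(4,0) is feasible, giving 28.
(u,v)=(3,2) is feasible, giving 25.
The best lattice point is (4,1), giving 30.

30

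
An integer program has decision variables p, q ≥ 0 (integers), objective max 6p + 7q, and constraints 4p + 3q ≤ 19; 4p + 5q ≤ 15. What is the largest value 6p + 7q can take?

21

(p,q)=(0,3): 4·0+3·3=9≤19, 4·0+5·3=15≤15, objective 21.
(p,q)=(1,2): 4·1+3·2=10≤19, 4·1+5·2=14≤15, objective 20.
The best lattice point is (0,3), giving 21.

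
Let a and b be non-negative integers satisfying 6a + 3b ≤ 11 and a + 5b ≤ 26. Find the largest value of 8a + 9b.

The continuous relaxation peaks at (0, 3.67) with value 33.00; rounding to a feasible lattice point costs some objective.
(a,b)=(0,3): 6·0+3·3=9≤11, 1·0+5·3=15≤26, objective 27.
(a,b)=(0,2): 6·0+3·2=6≤11, 1·0+5·2=10≤26, objective 18.
Maximum is 27 at (a,b)=(0,3).

27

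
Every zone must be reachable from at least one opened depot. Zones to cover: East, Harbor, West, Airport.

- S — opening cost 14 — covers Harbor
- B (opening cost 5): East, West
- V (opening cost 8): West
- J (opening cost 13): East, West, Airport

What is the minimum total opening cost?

27

The greedy cost-per-new-zone heuristic would pick B, J, and S for 32, but a cheaper cover exists.
Choose S and J: together they cover East, Harbor, West, Airport — every zone.
Total opening cost: 14 + 13 = 27.
No cover costs less than 27.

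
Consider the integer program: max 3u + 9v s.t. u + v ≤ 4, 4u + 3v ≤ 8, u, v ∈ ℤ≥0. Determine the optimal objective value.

18

The continuous relaxation peaks at (0, 2.67) with value 24.00; rounding to a feasible lattice point costs some objective.
(u,v)=(0,2): 1·0+1·2=2≤4, 4·0+3·2=6≤8, objective 18.
(u,v)=(1,1): 1·1+1·1=2≤4, 4·1+3·1=7≤8, objective 12.
(u,v)=(0,1): 1·0+1·1=1≤4, 4·0+3·1=3≤8, objective 9.
The best lattice point is (0,2), giving 18.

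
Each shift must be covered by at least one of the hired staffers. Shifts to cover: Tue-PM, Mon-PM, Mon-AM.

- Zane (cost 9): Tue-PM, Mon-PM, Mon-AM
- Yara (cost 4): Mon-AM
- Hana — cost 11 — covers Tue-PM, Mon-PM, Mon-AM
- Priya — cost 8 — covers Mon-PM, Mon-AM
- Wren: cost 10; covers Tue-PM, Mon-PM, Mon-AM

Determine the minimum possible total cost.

9

Zane alone covers Tue-PM, Mon-PM, Mon-AM — every shift.
Total cost: 9.
No cover costs less than 9.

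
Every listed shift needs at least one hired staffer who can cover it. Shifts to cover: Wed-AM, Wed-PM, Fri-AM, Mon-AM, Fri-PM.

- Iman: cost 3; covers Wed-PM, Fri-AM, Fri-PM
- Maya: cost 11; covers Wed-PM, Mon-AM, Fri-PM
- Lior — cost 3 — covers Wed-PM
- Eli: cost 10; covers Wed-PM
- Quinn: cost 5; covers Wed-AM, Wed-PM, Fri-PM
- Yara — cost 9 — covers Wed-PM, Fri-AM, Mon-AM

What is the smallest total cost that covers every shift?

The greedy cost-per-new-shift heuristic would pick Iman, Quinn, and Yara for 17, but a cheaper cover exists.
Choose Quinn and Yara: together they cover Wed-AM, Wed-PM, Fri-AM, Mon-AM, Fri-PM — every shift.
Total cost: 5 + 9 = 14.
No cover costs less than 14.

14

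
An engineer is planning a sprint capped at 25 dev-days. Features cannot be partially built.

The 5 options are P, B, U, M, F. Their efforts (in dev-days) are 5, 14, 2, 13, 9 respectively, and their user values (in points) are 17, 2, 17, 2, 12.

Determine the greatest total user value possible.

Allowing fractional choices, the relaxed optimum would be about 47.4, but features are indivisible.
P + U + M: effort 5 + 2 + 13 = 20 ≤ 25, user value 17 + 17 + 2 = 36.
P + U + F: effort 5 + 2 + 9 = 16 ≤ 25, user value 17 + 17 + 12 = 46.
Best is P, U, and F with total user value 46.

46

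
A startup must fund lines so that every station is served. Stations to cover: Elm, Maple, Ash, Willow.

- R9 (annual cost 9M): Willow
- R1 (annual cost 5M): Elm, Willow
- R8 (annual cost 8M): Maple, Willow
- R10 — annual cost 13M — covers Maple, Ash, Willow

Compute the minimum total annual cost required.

18

Choose R1 and R10: together they cover Elm, Maple, Ash, Willow — every station.
Total annual cost: 5 + 13 = 18.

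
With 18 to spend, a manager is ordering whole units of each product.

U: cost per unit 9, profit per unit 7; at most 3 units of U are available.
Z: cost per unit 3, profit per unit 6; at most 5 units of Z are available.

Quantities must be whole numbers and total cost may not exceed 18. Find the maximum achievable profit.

Z has the best ratio (6/3); taking only Z gives at most 5×6 = 30 (stopped by the supply cap of 5).
Optimal: 5×Z: cost 15 ≤ 18, profit 5·6 = 30.

30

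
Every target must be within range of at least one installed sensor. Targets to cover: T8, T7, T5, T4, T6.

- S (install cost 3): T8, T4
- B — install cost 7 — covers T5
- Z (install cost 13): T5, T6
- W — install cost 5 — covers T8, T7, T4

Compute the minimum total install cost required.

18

The greedy cost-per-new-target heuristic would pick S, W, and Z for 21, but a cheaper cover exists.
Choose Z and W: together they cover T8, T7, T5, T4, T6 — every target.
Total install cost: 13 + 5 = 18.
No cover costs less than 18.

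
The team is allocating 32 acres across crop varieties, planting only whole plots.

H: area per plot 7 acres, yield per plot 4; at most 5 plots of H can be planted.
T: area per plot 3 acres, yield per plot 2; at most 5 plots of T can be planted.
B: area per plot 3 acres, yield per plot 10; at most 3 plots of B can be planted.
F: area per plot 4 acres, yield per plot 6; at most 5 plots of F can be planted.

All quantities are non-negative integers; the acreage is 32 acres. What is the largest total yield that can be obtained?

62

3×B and 5×F: area 29 ≤ 32, yield 3·10 + 5·6 = 60.
1×T, 3×B, and 5×F: area 32 ≤ 32, yield 1·2 + 3·10 + 5·6 = 62.
Best is 62.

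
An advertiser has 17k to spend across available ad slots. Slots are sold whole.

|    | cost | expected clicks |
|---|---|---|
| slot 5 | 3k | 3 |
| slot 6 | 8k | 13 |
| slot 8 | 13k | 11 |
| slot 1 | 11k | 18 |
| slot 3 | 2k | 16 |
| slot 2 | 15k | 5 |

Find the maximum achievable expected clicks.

slot 1 + slot 3: cost 11 + 2 = 13 ≤ 17, expected clicks 18 + 16 = 34.
slot 5 + slot 6 + slot 3: cost 3 + 8 + 2 = 13 ≤ 17, expected clicks 3 + 13 + 16 = 32.
slot 5 + slot 1 + slot 3: cost 3 + 11 + 2 = 16 ≤ 17, expected clicks 3 + 18 + 16 = 37.
Best is slot 5, slot 1, and slot 3 with total expected clicks 37.

37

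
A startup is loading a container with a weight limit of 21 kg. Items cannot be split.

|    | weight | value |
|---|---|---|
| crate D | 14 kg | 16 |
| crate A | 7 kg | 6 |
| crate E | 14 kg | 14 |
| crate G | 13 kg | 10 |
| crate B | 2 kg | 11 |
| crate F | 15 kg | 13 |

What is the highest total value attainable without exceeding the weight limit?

27

Allowing fractional choices, the relaxed optimum would be about 32.0, but items are indivisible.
crate D + crate B: weight 14 + 2 = 16 ≤ 21, value 16 + 11 = 27.
crate E + crate B: weight 14 + 2 = 16 ≤ 21, value 14 + 11 = 25.
crate B + crate F: weight 2 + 15 = 17 ≤ 21, value 11 + 13 = 24.
Best is crate D and crate B with total value 27.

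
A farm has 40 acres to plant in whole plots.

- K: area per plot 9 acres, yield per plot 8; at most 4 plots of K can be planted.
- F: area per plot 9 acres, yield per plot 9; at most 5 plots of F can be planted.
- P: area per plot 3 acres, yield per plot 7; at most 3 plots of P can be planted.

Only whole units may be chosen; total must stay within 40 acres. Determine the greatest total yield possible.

P has the best ratio (7/3); taking only P gives at most 3×7 = 21 (stopped by the supply cap of 3).
Mixing does better — 3×F and 3×P: area 36 ≤ 40, yield 3·9 + 3·7 = 48.

48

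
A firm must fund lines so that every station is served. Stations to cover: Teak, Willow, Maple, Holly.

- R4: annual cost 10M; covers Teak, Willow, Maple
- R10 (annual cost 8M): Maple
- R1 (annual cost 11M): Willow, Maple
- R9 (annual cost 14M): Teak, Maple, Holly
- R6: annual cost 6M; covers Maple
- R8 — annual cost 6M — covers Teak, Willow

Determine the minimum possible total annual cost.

The greedy cost-per-new-station heuristic would pick R8, R6, and R9 for 26, but a cheaper cover exists.
Choose R9 and R8: together they cover Teak, Willow, Maple, Holly — every station.
Total annual cost: 14 + 6 = 20.
No cover costs less than 20.

20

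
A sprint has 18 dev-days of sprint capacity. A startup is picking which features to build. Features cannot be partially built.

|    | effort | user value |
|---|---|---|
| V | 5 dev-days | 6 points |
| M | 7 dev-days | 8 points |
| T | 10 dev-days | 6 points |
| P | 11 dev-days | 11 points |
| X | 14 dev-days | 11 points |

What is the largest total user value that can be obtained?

Take M and P: effort 7 + 11 = 18 ≤ 18, user value 8 + 11 = 19.
No other feasible combination does better.

19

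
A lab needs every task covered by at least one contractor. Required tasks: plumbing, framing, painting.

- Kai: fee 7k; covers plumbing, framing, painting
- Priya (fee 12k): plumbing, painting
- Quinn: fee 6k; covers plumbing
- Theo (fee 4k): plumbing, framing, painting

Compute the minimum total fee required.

Theo alone covers plumbing, framing, painting — every task.
Total fee: 4.
No cover costs less than 4.

4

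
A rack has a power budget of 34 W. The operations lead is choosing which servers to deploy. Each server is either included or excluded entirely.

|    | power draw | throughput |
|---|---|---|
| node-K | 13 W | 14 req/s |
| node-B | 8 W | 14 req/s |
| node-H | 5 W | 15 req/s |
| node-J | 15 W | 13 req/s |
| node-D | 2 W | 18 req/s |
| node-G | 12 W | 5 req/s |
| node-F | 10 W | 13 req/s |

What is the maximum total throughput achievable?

node-K + node-B + node-H + node-D: power draw 13 + 8 + 5 + 2 = 28 ≤ 34, throughput 14 + 14 + 15 + 18 = 61.
node-B + node-H + node-D + node-F: power draw 8 + 5 + 2 + 10 = 25 ≤ 34, throughput 14 + 15 + 18 + 13 = 60.
Best is node-K, node-B, node-H, and node-D with total throughput 61.

61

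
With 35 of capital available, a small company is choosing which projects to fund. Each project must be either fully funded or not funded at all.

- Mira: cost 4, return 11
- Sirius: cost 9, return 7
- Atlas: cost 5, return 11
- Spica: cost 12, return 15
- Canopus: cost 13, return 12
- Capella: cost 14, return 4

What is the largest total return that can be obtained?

49

Mira + Sirius + Atlas + Spica: cost 4 + 9 + 5 + 12 = 30 ≤ 35, return 11 + 7 + 11 + 15 = 44.
Mira + Atlas + Spica + Canopus: cost 4 + 5 + 12 + 13 = 34 ≤ 35, return 11 + 11 + 15 + 12 = 49.
Best is Mira, Atlas, Spica, and Canopus with total return 49.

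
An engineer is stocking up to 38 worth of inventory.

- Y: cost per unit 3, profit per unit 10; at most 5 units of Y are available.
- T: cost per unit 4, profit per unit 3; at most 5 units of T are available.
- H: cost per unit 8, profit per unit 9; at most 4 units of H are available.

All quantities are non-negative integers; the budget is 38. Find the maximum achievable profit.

71

5×Y, 1×T, and 2×H: cost 35 ≤ 38, profit 5·10 + 1·3 + 2·9 = 71.
5×Y and 2×H: cost 31 ≤ 38, profit 5·10 + 2·9 = 68.
Best is 71.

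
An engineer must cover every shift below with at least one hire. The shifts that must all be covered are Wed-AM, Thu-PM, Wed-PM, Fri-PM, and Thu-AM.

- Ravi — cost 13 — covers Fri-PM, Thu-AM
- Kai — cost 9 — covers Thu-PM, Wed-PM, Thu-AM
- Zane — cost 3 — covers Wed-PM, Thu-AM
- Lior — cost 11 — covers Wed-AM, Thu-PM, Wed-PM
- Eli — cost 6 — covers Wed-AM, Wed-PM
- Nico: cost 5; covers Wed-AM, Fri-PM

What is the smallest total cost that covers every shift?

14

The greedy cost-per-new-shift heuristic would pick Zane, Nico, and Kai for 17, but a cheaper cover exists.
Choose Kai and Nico: together they cover Wed-AM, Thu-PM, Wed-PM, Fri-PM, Thu-AM — every shift.
Total cost: 9 + 5 = 14.
No cover costs less than 14.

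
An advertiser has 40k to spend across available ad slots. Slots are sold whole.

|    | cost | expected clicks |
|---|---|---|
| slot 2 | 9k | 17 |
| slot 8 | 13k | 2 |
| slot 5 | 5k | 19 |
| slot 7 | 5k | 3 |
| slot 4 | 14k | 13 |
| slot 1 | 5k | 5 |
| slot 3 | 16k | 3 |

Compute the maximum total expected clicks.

57

This is a 0-1 knapsack instance.
Allowing fractional choices, the relaxed optimum would be about 57.4, but ad slots are indivisible.
slot 2 + slot 5 + slot 4 + slot 1: cost 9 + 5 + 14 + 5 = 33 ≤ 40, expected clicks 17 + 19 + 13 + 5 = 54.
slot 2 + slot 5 + slot 7 + slot 4: cost 9 + 5 + 5 + 14 = 33 ≤ 40, expected clicks 17 + 19 + 3 + 13 = 52.
slot 2 + slot 5 + slot 7 + slot 4 + slot 1: cost 9 + 5 + 5 + 14 + 5 = 38 ≤ 40, expected clicks 17 + 19 + 3 + 13 + 5 = 57.
Best is slot 2, slot 5, slot 7, slot 4, and slot 1 with total expected clicks 57.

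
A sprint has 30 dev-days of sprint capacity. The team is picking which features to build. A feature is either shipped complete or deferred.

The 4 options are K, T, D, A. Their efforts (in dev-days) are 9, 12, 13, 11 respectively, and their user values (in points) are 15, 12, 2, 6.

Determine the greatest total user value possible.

27

Allowing fractional choices, the relaxed optimum would be about 31.9, but features are indivisible.
K + T: effort 9 + 12 = 21 ≤ 30, user value 15 + 12 = 27.
K + A: effort 9 + 11 = 20 ≤ 30, user value 15 + 6 = 21.
T + A: effort 12 + 11 = 23 ≤ 30, user value 12 + 6 = 18.
Best is K and T with total user value 27.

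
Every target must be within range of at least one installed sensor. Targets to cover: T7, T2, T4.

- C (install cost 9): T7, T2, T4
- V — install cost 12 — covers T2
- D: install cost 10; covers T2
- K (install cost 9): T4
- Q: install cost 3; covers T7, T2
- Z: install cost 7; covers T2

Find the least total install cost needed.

This is an integer covering problem.
The greedy cost-per-new-target heuristic would pick Q and C for 12, but a cheaper cover exists.
C alone covers T7, T2, T4 — every target.
Total install cost: 9.
No cover costs less than 9.

9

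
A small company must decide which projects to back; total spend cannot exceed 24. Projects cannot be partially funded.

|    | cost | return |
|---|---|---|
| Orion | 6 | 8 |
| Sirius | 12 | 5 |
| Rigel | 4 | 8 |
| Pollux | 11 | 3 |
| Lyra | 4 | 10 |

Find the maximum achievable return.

26

This is a 0-1 knapsack instance.
Sirius + Rigel + Lyra: cost 12 + 4 + 4 = 20 ≤ 24, return 5 + 8 + 10 = 23.
Orion + Rigel + Lyra: cost 6 + 4 + 4 = 14 ≤ 24, return 8 + 8 + 10 = 26.
Orion + Sirius + Lyra: cost 6 + 12 + 4 = 22 ≤ 24, return 8 + 5 + 10 = 23.
Best is Orion, Rigel, and Lyra with total return 26.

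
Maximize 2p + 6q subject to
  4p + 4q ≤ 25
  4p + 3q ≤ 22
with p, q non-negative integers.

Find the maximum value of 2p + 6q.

36

Relaxing integrality, the LP optimum is 37.50 at (p,q) = (0, 6.25), which is not an integer point.
(p,q)=(0,6): 4·0+4·6=24≤25, 4·0+3·6=18≤22, objective 36.
(p,q)=(1,5): 4·1+4·5=24≤25, 4·1+3·5=19≤22, objective 32.
No feasible integer point exceeds 36.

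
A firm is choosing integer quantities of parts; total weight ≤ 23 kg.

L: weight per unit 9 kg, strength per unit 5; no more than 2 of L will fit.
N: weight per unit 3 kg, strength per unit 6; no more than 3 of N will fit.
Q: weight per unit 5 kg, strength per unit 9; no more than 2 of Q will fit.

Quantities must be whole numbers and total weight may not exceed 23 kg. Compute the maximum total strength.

36

N has the best ratio (6/3); taking only N gives at most 3×6 = 18 (stopped by the supply cap of 3).
Mixing does better — 3×N and 2×Q: weight 19 ≤ 23, strength 3·6 + 2·9 = 36.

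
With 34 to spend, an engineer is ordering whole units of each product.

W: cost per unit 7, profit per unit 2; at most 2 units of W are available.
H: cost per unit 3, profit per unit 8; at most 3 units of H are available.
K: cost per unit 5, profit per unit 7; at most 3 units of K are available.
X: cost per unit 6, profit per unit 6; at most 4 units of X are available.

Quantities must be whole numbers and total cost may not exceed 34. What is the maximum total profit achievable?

This is a bounded integer knapsack.
H has the best ratio (8/3); taking only H gives at most 3×8 = 24 (stopped by the supply cap of 3).
Mixing does better — 3×H, 3×K, and 1×X: cost 30 ≤ 34, profit 3·8 + 3·7 + 1·6 = 51.

51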